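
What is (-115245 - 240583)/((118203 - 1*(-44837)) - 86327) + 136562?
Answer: 10475724878/76713 ≈ 1.3656e+5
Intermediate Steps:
(-115245 - 240583)/((118203 - 1*(-44837)) - 86327) + 136562 = -355828/((118203 + 44837) - 86327) + 136562 = -355828/(163040 - 86327) + 136562 = -355828/76713 + 136562 = 10475724878/76713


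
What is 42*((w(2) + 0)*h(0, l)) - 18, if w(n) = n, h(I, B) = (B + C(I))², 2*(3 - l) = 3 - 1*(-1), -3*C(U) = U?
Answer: 66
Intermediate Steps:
C(U) = -U/3
l = 1 (l = 3 - (3 - 1*(-1))/2 = 3 - (3 + 1)/2 = 3 - ½*4 = 3 - 2 = 1)
h(I, B) = (B - I/3)²
42*((w(2) + 0)*h(0, l)) - 18 = 42*((2 + 0)*((-1*0 + 3*1)²/9)) - 18 = 42*(2*((0 + 3)²/9)) - 18 = 42*(2*((⅑)*3²)) - 18 = 42*(2*((⅑)*9)) - 18 = 42*(2*1) - 18 = 42*2 - 18 = 84 - 18 = 66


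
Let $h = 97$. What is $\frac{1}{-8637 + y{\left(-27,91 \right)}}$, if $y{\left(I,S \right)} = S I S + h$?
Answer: $- \frac{1}{232127} \approx -4.308 \cdot 10^{-6}$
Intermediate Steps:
$y{\left(I,S \right)} = 97 + I S^{2}$ ($y{\left(I,S \right)} = S I S + 97 = I S S + 97 = I S^{2} + 97 = 97 + I S^{2}$)
$\frac{1}{-8637 + y{\left(-27,91 \right)}} = \frac{1}{-8637 + \left(97 - 27 \cdot 91^{2}\right)} = \frac{1}{-8637 + \left(97 - 223587\right)} = \frac{1}{-8637 - 223490} = \frac{1}{-232127} = - \frac{1}{232127}$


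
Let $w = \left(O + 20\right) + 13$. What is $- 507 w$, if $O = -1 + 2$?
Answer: $-17238$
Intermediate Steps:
$O = 1$
$w = 34$ ($w = \left(1 + 20\right) + 13 = 21 + 13 = 34$)
$- 507 w = \left(-507\right) 34 = -17238$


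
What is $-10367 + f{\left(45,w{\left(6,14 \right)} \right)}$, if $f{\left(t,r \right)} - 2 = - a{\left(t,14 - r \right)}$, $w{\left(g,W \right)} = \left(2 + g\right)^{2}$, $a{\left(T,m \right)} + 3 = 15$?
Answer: $-10377$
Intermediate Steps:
$a{\left(T,m \right)} = 12$ ($a{\left(T,m \right)} = -3 + 15 = 12$)
$f{\left(t,r \right)} = -10$ ($f{\left(t,r \right)} = 2 - 12 = -10$)
$-10367 + f{\left(45,w{\left(6,14 \right)} \right)} = -10367 - 10 = -10377$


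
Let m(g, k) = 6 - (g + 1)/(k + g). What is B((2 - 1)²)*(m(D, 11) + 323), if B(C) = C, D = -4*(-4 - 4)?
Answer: 14114/43 ≈ 328.23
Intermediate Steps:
D = 32 (D = -4*(-8) = 32)
m(g, k) = 6 - (1 + g)/(g + k)
B((2 - 1)²)*(m(D, 11) + 323) = (2 - 1)²*((-1 + 5*32 + 6*11)/(32 + 11) + 323) = 1²*((-1 + 160 + 66)/43 + 323) = 1*((1/43)*225 + 323) = 1*(225/43 + 323) = 1*(14114/43) = 14114/43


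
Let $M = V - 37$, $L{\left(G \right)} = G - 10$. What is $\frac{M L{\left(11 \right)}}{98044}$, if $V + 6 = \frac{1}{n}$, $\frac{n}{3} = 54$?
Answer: $- \frac{6965}{15883128} \approx -0.00043852$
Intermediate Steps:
$n = 162$ ($n = 3 \cdot 54 = 162$)
$V = - \frac{971}{162}$ ($V = -6 + \frac{1}{162} = - \frac{971}{162} \approx -5.9938$)
$L{\left(G \right)} = -10 + G$ ($L{\left(G \right)} = G - 10 = -10 + G$)
$M = - \frac{6965}{162}$ ($M = - \frac{971}{162} - 37 = - \frac{6965}{162} \approx -42.994$)
$\frac{M L{\left(11 \right)}}{98044} = \frac{\left(- \frac{6965}{162}\right) \left(-10 + 11\right)}{98044} = \left(- \frac{6965}{162}\right) 1 \cdot \frac{1}{98044} = \left(- \frac{6965}{162}\right) \frac{1}{98044} = - \frac{6965}{15883128}$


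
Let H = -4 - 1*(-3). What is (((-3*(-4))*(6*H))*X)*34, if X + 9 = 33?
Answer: -58752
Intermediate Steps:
X = 24 (X = -9 + 33 = 24)
H = -1 (H = -4 + 3 = -1)
(((-3*(-4))*(6*H))*X)*34 = (((-3*(-4))*(6*(-1)))*24)*34 = ((12*(-6))*24)*34 = -72*24*34 = -1728*34 = -58752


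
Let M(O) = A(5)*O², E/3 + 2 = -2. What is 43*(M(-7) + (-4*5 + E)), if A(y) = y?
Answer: 9159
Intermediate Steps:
E = -12 (E = -6 + 3*(-2) = -6 - 6 = -12)
M(O) = 5*O²
43*(M(-7) + (-4*5 + E)) = 43*(5*(-7)² + (-4*5 - 12)) = 43*(5*49 + (-20 - 12)) = 43*(245 - 32) = 43*213 = 9159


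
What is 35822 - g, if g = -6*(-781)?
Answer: 31136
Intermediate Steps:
g = 4686
35822 - g = 35822 - 1*4686 = 35822 - 4686 = 31136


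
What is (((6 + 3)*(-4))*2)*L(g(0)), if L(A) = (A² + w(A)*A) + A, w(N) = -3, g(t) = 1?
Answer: 72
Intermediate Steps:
L(A) = A² - 2*A (L(A) = (A² - 3*A) + A = A² - 2*A)
(((6 + 3)*(-4))*2)*L(g(0)) = (((6 + 3)*(-4))*2)*(1*(-2 + 1)) = ((9*(-4))*2)*(1*(-1)) = -36*2*(-1) = -72*(-1) = 72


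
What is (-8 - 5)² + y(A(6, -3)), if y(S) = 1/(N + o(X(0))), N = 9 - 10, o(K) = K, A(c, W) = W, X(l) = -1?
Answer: 337/2 ≈ 168.50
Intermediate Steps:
N = -1
y(S) = -½ (y(S) = 1/(-1 - 1) = 1/(-2) = -½)
(-8 - 5)² + y(A(6, -3)) = (-8 - 5)² - ½ = (-13)² - ½ = 169 - ½ = 337/2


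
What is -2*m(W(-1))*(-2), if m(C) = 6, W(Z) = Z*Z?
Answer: 24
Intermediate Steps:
W(Z) = Z²
-2*m(W(-1))*(-2) = -2*6*(-2) = -12*(-2) = 24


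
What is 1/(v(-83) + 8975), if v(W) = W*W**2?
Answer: -1/562812 ≈ -1.7768e-6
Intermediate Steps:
v(W) = W**3
1/(v(-83) + 8975) = 1/((-83)**3 + 8975) = 1/(-571787 + 8975) = 1/(-562812) = -1/562812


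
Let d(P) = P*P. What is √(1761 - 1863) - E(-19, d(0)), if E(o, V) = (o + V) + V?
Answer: 19 + I*√102 ≈ 19.0 + 10.1*I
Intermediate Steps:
d(P) = P²
E(o, V) = o + 2*V (E(o, V) = (V + o) + V = o + 2*V)
√(1761 - 1863) - E(-19, d(0)) = √(1761 - 1863) - (-19 + 2*0²) = √(-102) - (-19 + 2*0) = I*√102 - (-19 + 0) = I*√102 - 1*(-19) = I*√102 + 19 = 19 + I*√102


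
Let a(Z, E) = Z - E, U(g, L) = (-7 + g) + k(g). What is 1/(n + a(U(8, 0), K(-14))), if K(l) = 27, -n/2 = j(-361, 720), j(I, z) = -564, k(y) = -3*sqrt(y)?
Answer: 551/607166 + 3*sqrt(2)/607166 ≈ 0.00091448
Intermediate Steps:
n = 1128 (n = -2*(-564) = 1128)
U(g, L) = -7 + g - 3*sqrt(g) (U(g, L) = (-7 + g) - 3*sqrt(g) = -7 + g - 3*sqrt(g))
1/(n + a(U(8, 0), K(-14))) = 1/(1128 + ((-7 + 8 - 6*sqrt(2)) - 1*27)) = 1/(1128 + ((-7 + 8 - 6*sqrt(2)) - 27)) = 1/(1128 + ((1 - 6*sqrt(2)) - 27)) = 1/(1128 + (-26 - 6*sqrt(2))) = 1/(1102 - 6*sqrt(2))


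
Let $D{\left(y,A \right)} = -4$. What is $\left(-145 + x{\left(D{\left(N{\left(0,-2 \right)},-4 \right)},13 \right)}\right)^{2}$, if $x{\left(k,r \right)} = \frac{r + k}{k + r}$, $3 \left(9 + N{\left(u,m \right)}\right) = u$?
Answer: $20736$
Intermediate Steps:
$N{\left(u,m \right)} = -9 + \frac{u}{3}$
$x{\left(k,r \right)} = 1$ ($x{\left(k,r \right)} = \frac{k + r}{k + r} = 1$)
$\left(-145 + x{\left(D{\left(N{\left(0,-2 \right)},-4 \right)},13 \right)}\right)^{2} = \left(-145 + 1\right)^{2} = \left(-144\right)^{2} = 20736$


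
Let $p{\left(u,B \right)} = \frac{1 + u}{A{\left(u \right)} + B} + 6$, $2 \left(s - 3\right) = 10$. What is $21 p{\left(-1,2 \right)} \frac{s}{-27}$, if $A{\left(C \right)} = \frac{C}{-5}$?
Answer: $- \frac{112}{3} \approx -37.333$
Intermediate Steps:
$s = 8$ ($s = 3 + \frac{1}{2} \cdot 10 = 3 + 5 = 8$)
$A{\left(C \right)} = - \frac{C}{5}$ ($A{\left(C \right)} = C \left(- \frac{1}{5}\right) = - \frac{C}{5}$)
$p{\left(u,B \right)} = 6 + \frac{1 + u}{B - \frac{u}{5}}$ ($p{\left(u,B \right)} = \frac{1 + u}{- \frac{u}{5} + B} + 6 = \frac{1 + u}{B - \frac{u}{5}} + 6 = 6 + \frac{1 + u}{B - \frac{u}{5}}$)
$21 p{\left(-1,2 \right)} \frac{s}{-27} = 21 \frac{5 - -1 + 30 \cdot 2}{\left(-1\right) \left(-1\right) + 5 \cdot 2} \frac{8}{-27} = 21 \frac{5 + 1 + 60}{1 + 10} \cdot 8 \left(- \frac{1}{27}\right) = 21 \cdot \frac{1}{11} \cdot 66 \left(- \frac{8}{27}\right) = 21 \cdot 6 \left(- \frac{8}{27}\right) = 126 \left(- \frac{8}{27}\right) = - \frac{112}{3}$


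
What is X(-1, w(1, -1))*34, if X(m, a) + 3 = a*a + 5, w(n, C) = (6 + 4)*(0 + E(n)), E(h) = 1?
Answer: 3468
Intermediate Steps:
w(n, C) = 10 (w(n, C) = (6 + 4)*(0 + 1) = 10*1 = 10)
X(m, a) = 2 + a² (X(m, a) = -3 + (a*a + 5) = -3 + (a² + 5) = -3 + (5 + a²) = 2 + a²)
X(-1, w(1, -1))*34 = (2 + 10²)*34 = (2 + 100)*34 = 102*34 = 3468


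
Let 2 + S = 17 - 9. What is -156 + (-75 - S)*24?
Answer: -2100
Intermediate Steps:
S = 6 (S = -2 + (17 - 9) = -2 + 8 = 6)
-156 + (-75 - S)*24 = -156 + (-75 - 1*6)*24 = -156 + (-75 - 6)*24 = -156 - 81*24 = -156 - 1944 = -2100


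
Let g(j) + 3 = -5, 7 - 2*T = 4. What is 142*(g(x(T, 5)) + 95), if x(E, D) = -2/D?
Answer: 12354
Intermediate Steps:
T = 3/2 (T = 7/2 - 1/2*4 = 7/2 - 2 = 3/2 ≈ 1.5000)
g(j) = -8 (g(j) = -3 - 5 = -8)
142*(g(x(T, 5)) + 95) = 142*(-8 + 95) = 142*87 = 12354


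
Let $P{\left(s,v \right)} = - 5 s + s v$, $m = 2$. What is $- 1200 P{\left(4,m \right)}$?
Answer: $14400$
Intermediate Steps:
$- 1200 P{\left(4,m \right)} = - 1200 \cdot 4 \left(-5 + 2\right) = - 1200 \cdot 4 \left(-3\right) = \left(-1200\right) \left(-12\right) = 14400$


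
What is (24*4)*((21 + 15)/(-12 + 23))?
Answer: 3456/11 ≈ 314.18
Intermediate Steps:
(24*4)*((21 + 15)/(-12 + 23)) = 96*(36/11) = 3456/11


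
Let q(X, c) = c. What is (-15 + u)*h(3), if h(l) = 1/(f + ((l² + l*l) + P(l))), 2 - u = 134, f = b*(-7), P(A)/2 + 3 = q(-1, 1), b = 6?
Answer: 21/4 ≈ 5.2500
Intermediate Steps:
P(A) = -4 (P(A) = -6 + 2*1 = -6 + 2 = -4)
f = -42 (f = 6*(-7) = -42)
u = -132 (u = 2 - 1*134 = 2 - 134 = -132)
h(l) = 1/(-46 + 2*l²) (h(l) = 1/(-42 + ((l² + l*l) - 4)) = 1/(-42 + ((l² + l²) - 4)) = 1/(-42 + (2*l² - 4)) = 1/(-42 + (-4 + 2*l²)) = 1/(-46 + 2*l²))
(-15 + u)*h(3) = (-15 - 132)*(1/(2*(-23 + 3²))) = -147/(2*(-23 + 9)) = -147/(2*(-14)) = -147*(-1)/(2*14) = -147*(-1/28) = 21/4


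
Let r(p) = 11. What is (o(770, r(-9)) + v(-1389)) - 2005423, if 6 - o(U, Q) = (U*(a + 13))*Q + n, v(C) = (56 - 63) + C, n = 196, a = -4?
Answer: -2083239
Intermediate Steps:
v(C) = -7 + C
o(U, Q) = -190 - 9*Q*U (o(U, Q) = 6 - ((U*(-4 + 13))*Q + 196) = 6 - ((U*9)*Q + 196) = 6 - ((9*U)*Q + 196) = 6 - (9*Q*U + 196) = 6 - (196 + 9*Q*U) = 6 + (-196 - 9*Q*U) = -190 - 9*Q*U)
(o(770, r(-9)) + v(-1389)) - 2005423 = ((-190 - 9*11*770) + (-7 - 1389)) - 2005423 = ((-190 - 76230) - 1396) - 2005423 = (-76420 - 1396) - 2005423 = -77816 - 2005423 = -2083239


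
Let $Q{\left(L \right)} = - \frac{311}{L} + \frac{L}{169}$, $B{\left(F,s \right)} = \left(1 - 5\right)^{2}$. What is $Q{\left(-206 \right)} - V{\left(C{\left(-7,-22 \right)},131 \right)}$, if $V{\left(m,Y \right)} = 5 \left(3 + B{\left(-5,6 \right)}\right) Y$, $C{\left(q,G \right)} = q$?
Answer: $- \frac{433250107}{34814} \approx -12445.0$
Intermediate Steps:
$B{\left(F,s \right)} = 16$ ($B{\left(F,s \right)} = \left(-4\right)^{2} = 16$)
$V{\left(m,Y \right)} = 95 Y$ ($V{\left(m,Y \right)} = 5 \left(3 + 16\right) Y = 5 \cdot 19 Y = 95 Y$)
$Q{\left(L \right)} = - \frac{311}{L} + \frac{L}{169}$ ($Q{\left(L \right)} = - \frac{311}{L} + L \frac{1}{169} = - \frac{311}{L} + \frac{L}{169}$)
$Q{\left(-206 \right)} - V{\left(C{\left(-7,-22 \right)},131 \right)} = \left(- \frac{311}{-206} + \frac{1}{169} \left(-206\right)\right) - 95 \cdot 131 = \left(\left(-311\right) \left(- \frac{1}{206}\right) - \frac{206}{169}\right) - 12445 = \left(\frac{311}{206} - \frac{206}{169}\right) - 12445 = \frac{10123}{34814} - 12445 = - \frac{433250107}{34814}$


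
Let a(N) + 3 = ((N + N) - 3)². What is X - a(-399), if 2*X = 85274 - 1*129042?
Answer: -663482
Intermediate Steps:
a(N) = -3 + (-3 + 2*N)² (a(N) = -3 + ((N + N) - 3)² = -3 + (2*N - 3)² = -3 + (-3 + 2*N)²)
X = -21884 (X = (85274 - 1*129042)/2 = (85274 - 129042)/2 = (½)*(-43768) = -21884)
X - a(-399) = -21884 - (-3 + (-3 + 2*(-399))²) = -21884 - (-3 + (-3 - 798)²) = -21884 - (-3 + (-801)²) = -21884 - (-3 + 641601) = -21884 - 1*641598 = -21884 - 641598 = -663482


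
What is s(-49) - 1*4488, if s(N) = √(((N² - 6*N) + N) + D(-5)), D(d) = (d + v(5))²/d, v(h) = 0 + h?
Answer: -4488 + 21*√6 ≈ -4436.6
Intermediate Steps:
v(h) = h
D(d) = (5 + d)²/d (D(d) = (d + 5)²/d = (5 + d)²/d)
s(N) = √(N² - 5*N) (s(N) = √(((N² - 6*N) + N) + (5 - 5)²/(-5)) = √((N² - 5*N) - ⅕*0²) = √((N² - 5*N) - ⅕*0) = √((N² - 5*N) + 0) = √(N² - 5*N))
s(-49) - 1*4488 = √(-49*(-5 - 49)) - 1*4488 = √(-49*(-54)) - 4488 = √2646 - 4488 = 21*√6 - 4488 = -4488 + 21*√6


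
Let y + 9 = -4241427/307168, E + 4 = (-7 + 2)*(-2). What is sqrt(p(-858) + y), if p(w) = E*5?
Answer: sqrt(42410320998)/76792 ≈ 2.6818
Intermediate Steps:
E = 6 (E = -4 + (-7 + 2)*(-2) = -4 - 5*(-2) = -4 + 10 = 6)
p(w) = 30 (p(w) = 6*5 = 30)
y = -7005939/307168 (y = -9 - 4241427/307168 = -7005939/307168 ≈ -22.808)
sqrt(p(-858) + y) = sqrt(30 - 7005939/307168) = sqrt(2209101/307168) = sqrt(42410320998)/76792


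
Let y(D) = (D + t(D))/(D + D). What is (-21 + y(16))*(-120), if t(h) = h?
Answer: 2400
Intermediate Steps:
y(D) = 1 (y(D) = (D + D)/(D + D) = (2*D)/((2*D)) = (2*D)*(1/(2*D)) = 1)
(-21 + y(16))*(-120) = (-21 + 1)*(-120) = -20*(-120) = 2400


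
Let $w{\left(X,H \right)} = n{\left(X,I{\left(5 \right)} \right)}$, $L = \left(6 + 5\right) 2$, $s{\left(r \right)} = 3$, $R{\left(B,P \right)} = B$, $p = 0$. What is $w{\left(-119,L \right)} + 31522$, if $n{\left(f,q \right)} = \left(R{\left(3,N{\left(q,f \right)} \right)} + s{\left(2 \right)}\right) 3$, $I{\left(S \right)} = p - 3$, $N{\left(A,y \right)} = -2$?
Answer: $31540$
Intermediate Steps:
$I{\left(S \right)} = -3$ ($I{\left(S \right)} = 0 - 3 = -3$)
$n{\left(f,q \right)} = 18$ ($n{\left(f,q \right)} = \left(3 + 3\right) 3 = 6 \cdot 3 = 18$)
$L = 22$ ($L = 11 \cdot 2 = 22$)
$w{\left(X,H \right)} = 18$
$w{\left(-119,L \right)} + 31522 = 18 + 31522 = 31540$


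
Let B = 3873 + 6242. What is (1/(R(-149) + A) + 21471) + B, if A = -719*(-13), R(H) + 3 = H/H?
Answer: 295171171/9345 ≈ 31586.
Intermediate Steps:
R(H) = -2 (R(H) = -3 + H/H = -3 + 1 = -2)
B = 10115
A = 9347
(1/(R(-149) + A) + 21471) + B = (1/(-2 + 9347) + 21471) + 10115 = (1/9345 + 21471) + 10115 = 200646496/9345 + 10115 = 295171171/9345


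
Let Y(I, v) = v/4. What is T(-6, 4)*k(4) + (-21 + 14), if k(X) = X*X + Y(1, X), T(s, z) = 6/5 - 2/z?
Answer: 49/10 ≈ 4.9000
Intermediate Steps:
Y(I, v) = v/4 (Y(I, v) = v*(¼) = v/4)
T(s, z) = 6/5 - 2/z (T(s, z) = 6*(⅕) - 2/z = 6/5 - 2/z)
k(X) = X² + X/4 (k(X) = X*X + X/4 = X² + X/4)
T(-6, 4)*k(4) + (-21 + 14) = (6/5 - 2/4)*(4*(¼ + 4)) + (-21 + 14) = (6/5 - 2*¼)*(4*(17/4)) - 7 = (6/5 - ½)*17 - 7 = (7/10)*17 - 7 = 119/10 - 7 = 49/10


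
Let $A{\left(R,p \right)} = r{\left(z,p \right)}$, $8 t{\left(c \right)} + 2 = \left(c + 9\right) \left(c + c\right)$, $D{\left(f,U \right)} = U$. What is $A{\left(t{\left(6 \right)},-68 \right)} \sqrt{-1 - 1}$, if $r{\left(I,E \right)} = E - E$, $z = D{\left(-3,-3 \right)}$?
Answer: $0$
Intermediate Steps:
$t{\left(c \right)} = - \frac{1}{4} + \frac{c \left(9 + c\right)}{4}$ ($t{\left(c \right)} = - \frac{1}{4} + \frac{\left(c + 9\right) \left(c + c\right)}{8} = - \frac{1}{4} + \frac{\left(9 + c\right) 2 c}{8} = - \frac{1}{4} + \frac{2 c \left(9 + c\right)}{8} = - \frac{1}{4} + \frac{c \left(9 + c\right)}{4}$)
$z = -3$
$r{\left(I,E \right)} = 0$
$A{\left(R,p \right)} = 0$
$A{\left(t{\left(6 \right)},-68 \right)} \sqrt{-1 - 1} = 0 \sqrt{-1 - 1} = 0 \sqrt{-2} = 0 i \sqrt{2} = 0$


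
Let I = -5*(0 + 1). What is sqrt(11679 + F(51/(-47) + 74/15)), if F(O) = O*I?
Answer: sqrt(231807666)/141 ≈ 107.98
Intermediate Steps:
I = -5 (I = -5*1 = -5)
F(O) = -5*O (F(O) = O*(-5) = -5*O)
sqrt(11679 + F(51/(-47) + 74/15)) = sqrt(11679 - 5*(51/(-47) + 74/15)) = sqrt(11679 - 5*(51*(-1/47) + 74*(1/15))) = sqrt(11679 - 5*(-51/47 + 74/15)) = sqrt(11679 - 5*2713/705) = sqrt(11679 - 2713/141) = sqrt(1644026/141) = sqrt(231807666)/141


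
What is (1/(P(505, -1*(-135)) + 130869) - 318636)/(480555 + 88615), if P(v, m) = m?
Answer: -41742590543/74563546680 ≈ -0.55983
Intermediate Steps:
(1/(P(505, -1*(-135)) + 130869) - 318636)/(480555 + 88615) = (1/(-1*(-135) + 130869) - 318636)/(480555 + 88615) = (1/(135 + 130869) - 318636)/569170 = (1/131004 - 318636)*(1/569170) = -41742590543/131004*1/569170 = -41742590543/74563546680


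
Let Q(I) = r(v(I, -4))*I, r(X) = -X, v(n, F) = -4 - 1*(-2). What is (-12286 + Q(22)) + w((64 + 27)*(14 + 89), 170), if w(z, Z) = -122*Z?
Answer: -32982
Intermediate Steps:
v(n, F) = -2 (v(n, F) = -4 + 2 = -2)
Q(I) = 2*I (Q(I) = (-1*(-2))*I = 2*I)
(-12286 + Q(22)) + w((64 + 27)*(14 + 89), 170) = (-12286 + 2*22) - 122*170 = (-12286 + 44) - 20740 = -12242 - 20740 = -32982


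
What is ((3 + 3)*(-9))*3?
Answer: -162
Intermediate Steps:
((3 + 3)*(-9))*3 = (6*(-9))*3 = -54*3 = -162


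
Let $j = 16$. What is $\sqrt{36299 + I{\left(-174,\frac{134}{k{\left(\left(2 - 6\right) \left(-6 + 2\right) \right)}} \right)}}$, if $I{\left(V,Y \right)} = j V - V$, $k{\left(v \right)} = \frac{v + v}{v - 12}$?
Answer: $\sqrt{33689} \approx 183.55$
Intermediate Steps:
$k{\left(v \right)} = \frac{2 v}{-12 + v}$
$I{\left(V,Y \right)} = 15 V$ ($I{\left(V,Y \right)} = 16 V - V = 15 V$)
$\sqrt{36299 + I{\left(-174,\frac{134}{k{\left(\left(2 - 6\right) \left(-6 + 2\right) \right)}} \right)}} = \sqrt{36299 + 15 \left(-174\right)} = \sqrt{36299 - 2610} = \sqrt{33689}$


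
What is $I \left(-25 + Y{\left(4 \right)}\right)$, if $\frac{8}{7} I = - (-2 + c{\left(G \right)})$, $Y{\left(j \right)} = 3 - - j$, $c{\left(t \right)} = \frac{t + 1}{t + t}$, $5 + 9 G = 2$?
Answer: $- \frac{189}{4} \approx -47.25$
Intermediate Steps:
$G = - \frac{1}{3}$ ($G = - \frac{5}{9} + \frac{1}{9} \cdot 2 = - \frac{5}{9} + \frac{2}{9} = - \frac{1}{3} \approx -0.33333$)
$c{\left(t \right)} = \frac{1 + t}{2 t}$
$Y{\left(j \right)} = 3 + j$
$I = \frac{21}{8}$ ($I = \frac{7 \left(- (-2 + \frac{1 - \frac{1}{3}}{2 \left(- \frac{1}{3}\right)})\right)}{8} = \frac{7 \left(- (-2 + \frac{1}{2} \left(-3\right) \frac{2}{3})\right)}{8} = \frac{7 \left(- (-2 - 1)\right)}{8} = \frac{7 \left(\left(-1\right) \left(-3\right)\right)}{8} = \frac{7}{8} \cdot 3 = \frac{21}{8} \approx 2.625$)
$I \left(-25 + Y{\left(4 \right)}\right) = \frac{21 \left(-25 + \left(3 + 4\right)\right)}{8} = \frac{21 \left(-25 + 7\right)}{8} = \frac{21}{8} \left(-18\right) = - \frac{189}{4}$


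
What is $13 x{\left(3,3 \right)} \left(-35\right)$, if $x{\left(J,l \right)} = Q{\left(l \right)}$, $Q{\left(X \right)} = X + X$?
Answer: $-2730$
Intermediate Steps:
$Q{\left(X \right)} = 2 X$
$x{\left(J,l \right)} = 2 l$
$13 x{\left(3,3 \right)} \left(-35\right) = 13 \cdot 2 \cdot 3 \left(-35\right) = 13 \cdot 6 \left(-35\right) = 78 \left(-35\right) = -2730$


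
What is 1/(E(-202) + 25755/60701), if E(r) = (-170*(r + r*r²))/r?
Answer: -601/4169046595 ≈ -1.4416e-7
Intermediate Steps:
E(r) = (-170*r - 170*r³)/r (E(r) = (-170*(r + r³))/r = (-170*r - 170*r³)/r)
1/(E(-202) + 25755/60701) = 1/((-170 - 170*(-202)²) + 25755/60701) = 1/((-170 - 170*40804) + 25755*(1/60701)) = 1/((-170 - 6936680) + 255/601) = 1/(-6936850 + 255/601) = 1/(-4169046595/601) = -601/4169046595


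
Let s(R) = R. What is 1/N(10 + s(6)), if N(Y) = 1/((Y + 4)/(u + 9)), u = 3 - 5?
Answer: 20/7 ≈ 2.8571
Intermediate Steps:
u = -2
N(Y) = 1/(4/7 + Y/7) (N(Y) = 1/((Y + 4)/(-2 + 9)) = 1/((4 + Y)/7) = 1/((4 + Y)*(⅐)) = 1/(4/7 + Y/7))
1/N(10 + s(6)) = 1/(7/(4 + (10 + 6))) = 1/(7/(4 + 16)) = 1/(7/20) = 20/7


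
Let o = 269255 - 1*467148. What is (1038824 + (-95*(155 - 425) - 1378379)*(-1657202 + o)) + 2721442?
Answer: 2509444564521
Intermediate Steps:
o = -197893 (o = 269255 - 467148 = -197893)
(1038824 + (-95*(155 - 425) - 1378379)*(-1657202 + o)) + 2721442 = (1038824 + (-95*(155 - 425) - 1378379)*(-1657202 - 197893)) + 2721442 = (1038824 + (-95*(-270) - 1378379)*(-1855095)) + 2721442 = (1038824 + (25650 - 1378379)*(-1855095)) + 2721442 = (1038824 - 1352729*(-1855095)) + 2721442 = (1038824 + 2509440804255) + 2721442 = 2509441843079 + 2721442 = 2509444564521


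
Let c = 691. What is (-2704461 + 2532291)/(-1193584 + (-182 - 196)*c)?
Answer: 86085/727391 ≈ 0.11835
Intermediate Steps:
(-2704461 + 2532291)/(-1193584 + (-182 - 196)*c) = (-2704461 + 2532291)/(-1193584 + (-182 - 196)*691) = -172170/(-1193584 - 378*691) = -172170/(-1193584 - 261198) = -172170/(-1454782) = -172170*(-1/1454782) = 86085/727391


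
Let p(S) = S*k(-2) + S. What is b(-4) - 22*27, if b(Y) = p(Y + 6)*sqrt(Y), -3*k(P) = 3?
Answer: -594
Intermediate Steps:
k(P) = -1 (k(P) = -1/3*3 = -1)
p(S) = 0 (p(S) = S*(-1) + S = -S + S = 0)
b(Y) = 0 (b(Y) = 0*sqrt(Y) = 0)
b(-4) - 22*27 = 0 - 22*27 = 0 - 594 = -594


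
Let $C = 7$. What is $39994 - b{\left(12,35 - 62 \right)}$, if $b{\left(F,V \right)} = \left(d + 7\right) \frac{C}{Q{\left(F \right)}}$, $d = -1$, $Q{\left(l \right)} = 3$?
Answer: $39980$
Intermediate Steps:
$b{\left(F,V \right)} = 14$ ($b{\left(F,V \right)} = \left(-1 + 7\right) \frac{7}{3} = 6 \cdot 7 \cdot \frac{1}{3} = 6 \cdot \frac{7}{3} = 14$)
$39994 - b{\left(12,35 - 62 \right)} = 39994 - 14 = 39980$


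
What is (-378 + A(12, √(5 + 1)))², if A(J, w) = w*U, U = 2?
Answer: 142908 - 1512*√6 ≈ 1.3920e+5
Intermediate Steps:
A(J, w) = 2*w (A(J, w) = w*2 = 2*w)
(-378 + A(12, √(5 + 1)))² = (-378 + 2*√(5 + 1))² = (-378 + 2*√6)²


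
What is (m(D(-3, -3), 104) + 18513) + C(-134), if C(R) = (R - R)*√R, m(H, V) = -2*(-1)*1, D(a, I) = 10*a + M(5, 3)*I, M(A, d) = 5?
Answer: 18515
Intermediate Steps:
D(a, I) = 5*I + 10*a (D(a, I) = 10*a + 5*I = 5*I + 10*a)
m(H, V) = 2 (m(H, V) = 2*1 = 2)
C(R) = 0 (C(R) = 0*√R = 0)
(m(D(-3, -3), 104) + 18513) + C(-134) = (2 + 18513) + 0 = 18515 + 0 = 18515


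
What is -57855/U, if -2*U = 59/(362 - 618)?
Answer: -29621760/59 ≈ -5.0206e+5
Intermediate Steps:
U = 59/512 (U = -59/(2*(362 - 618)) = -59/(2*(-256)) = -59*(-1)/(2*256) = -½*(-59/256) = 59/512 ≈ 0.11523)
-57855/U = -57855/59/512 = -57855*512/59 = -29621760/59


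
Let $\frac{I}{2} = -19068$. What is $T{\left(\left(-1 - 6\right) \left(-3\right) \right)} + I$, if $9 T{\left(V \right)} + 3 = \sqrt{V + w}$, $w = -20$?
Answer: $- \frac{343226}{9} \approx -38136.0$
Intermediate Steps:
$I = -38136$ ($I = 2 \left(-19068\right) = -38136$)
$T{\left(V \right)} = - \frac{1}{3} + \frac{\sqrt{-20 + V}}{9}$ ($T{\left(V \right)} = - \frac{1}{3} + \frac{\sqrt{V - 20}}{9} = - \frac{1}{3} + \frac{\sqrt{-20 + V}}{9}$)
$T{\left(\left(-1 - 6\right) \left(-3\right) \right)} + I = \left(- \frac{1}{3} + \frac{\sqrt{-20 + \left(-1 - 6\right) \left(-3\right)}}{9}\right) - 38136 = \left(- \frac{1}{3} + \frac{\sqrt{-20 - -21}}{9}\right) - 38136 = \left(- \frac{1}{3} + \frac{\sqrt{-20 + 21}}{9}\right) - 38136 = \left(- \frac{1}{3} + \frac{\sqrt{1}}{9}\right) - 38136 = \left(- \frac{1}{3} + \frac{1}{9} \cdot 1\right) - 38136 = \left(- \frac{1}{3} + \frac{1}{9}\right) - 38136 = - \frac{2}{9} - 38136 = - \frac{343226}{9}$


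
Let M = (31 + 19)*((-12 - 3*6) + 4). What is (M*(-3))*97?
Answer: 378300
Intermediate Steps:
M = -1300 (M = 50*((-12 - 1*18) + 4) = 50*((-12 - 18) + 4) = 50*(-30 + 4) = 50*(-26) = -1300)
(M*(-3))*97 = -1300*(-3)*97 = 3900*97 = 378300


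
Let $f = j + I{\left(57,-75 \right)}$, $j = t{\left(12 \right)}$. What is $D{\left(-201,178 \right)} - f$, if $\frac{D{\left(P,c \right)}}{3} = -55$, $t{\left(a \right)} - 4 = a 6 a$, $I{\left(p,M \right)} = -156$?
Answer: $-877$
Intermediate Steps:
$t{\left(a \right)} = 4 + 6 a^{2}$ ($t{\left(a \right)} = 4 + a 6 a = 4 + 6 a a = 4 + 6 a^{2}$)
$D{\left(P,c \right)} = -165$ ($D{\left(P,c \right)} = 3 \left(-55\right) = -165$)
$j = 868$ ($j = 4 + 6 \cdot 12^{2} = 4 + 6 \cdot 144 = 4 + 864 = 868$)
$f = 712$ ($f = 868 - 156 = 712$)
$D{\left(-201,178 \right)} - f = -165 - 712 = -877$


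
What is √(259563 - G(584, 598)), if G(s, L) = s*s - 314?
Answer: I*√81179 ≈ 284.92*I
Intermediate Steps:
G(s, L) = -314 + s² (G(s, L) = s² - 314 = -314 + s²)
√(259563 - G(584, 598)) = √(259563 - (-314 + 584²)) = √(259563 - (-314 + 341056)) = √(259563 - 1*340742) = √(259563 - 340742) = √(-81179) = I*√81179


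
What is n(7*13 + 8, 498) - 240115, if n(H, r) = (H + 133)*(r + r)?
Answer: -9043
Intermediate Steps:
n(H, r) = 2*r*(133 + H) (n(H, r) = (133 + H)*(2*r) = 2*r*(133 + H))
n(7*13 + 8, 498) - 240115 = 2*498*(133 + (7*13 + 8)) - 240115 = 2*498*(133 + (91 + 8)) - 240115 = 2*498*(133 + 99) - 240115 = 2*498*232 - 240115 = 231072 - 240115 = -9043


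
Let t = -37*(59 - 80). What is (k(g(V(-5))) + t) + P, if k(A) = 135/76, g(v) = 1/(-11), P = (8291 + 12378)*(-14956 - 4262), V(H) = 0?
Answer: -30188420805/76 ≈ -3.9722e+8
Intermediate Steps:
P = -397216842 (P = 20669*(-19218) = -397216842)
g(v) = -1/11 (g(v) = 1*(-1/11) = -1/11)
t = 777 (t = -37*(-21) = 777)
k(A) = 135/76 (k(A) = 135*(1/76) = 135/76)
(k(g(V(-5))) + t) + P = (135/76 + 777) - 397216842 = 59187/76 - 397216842 = -30188420805/76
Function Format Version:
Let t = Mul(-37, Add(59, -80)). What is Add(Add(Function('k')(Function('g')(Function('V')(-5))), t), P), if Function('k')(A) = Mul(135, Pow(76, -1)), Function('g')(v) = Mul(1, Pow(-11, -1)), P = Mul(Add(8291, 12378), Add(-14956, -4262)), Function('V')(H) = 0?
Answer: Rational(-30188420805, 76) ≈ -3.9722e+8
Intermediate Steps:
P = -397216842 (P = Mul(20669, -19218) = -397216842)
Function('g')(v) = Rational(-1, 11) (Function('g')(v) = Mul(1, Rational(-1, 11)) = Rational(-1, 11))
t = 777 (t = Mul(-37, -21) = 777)
Function('k')(A) = Rational(135, 76) (Function('k')(A) = Mul(135, Rational(1, 76)) = Rational(135, 76))
Add(Add(Function('k')(Function('g')(Function('V')(-5))), t), P) = Add(Add(Rational(135, 76), 777), -397216842) = Add(Rational(59187, 76), -397216842) = Rational(-30188420805, 76)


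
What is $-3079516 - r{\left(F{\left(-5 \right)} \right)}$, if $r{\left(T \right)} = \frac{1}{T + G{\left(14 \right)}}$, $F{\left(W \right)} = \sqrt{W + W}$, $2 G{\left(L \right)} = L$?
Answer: $\frac{- 3079516 \sqrt{10} + 21556613 i}{\sqrt{10} - 7 i} \approx -3.0795 \cdot 10^{6} + 0.052734 i$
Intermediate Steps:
$G{\left(L \right)} = \frac{L}{2}$
$F{\left(W \right)} = \sqrt{2} \sqrt{W}$ ($F{\left(W \right)} = \sqrt{2 W} = \sqrt{2} \sqrt{W}$)
$r{\left(T \right)} = \frac{1}{7 + T}$ ($r{\left(T \right)} = \frac{1}{T + \frac{1}{2} \cdot 14} = \frac{1}{T + 7} = \frac{1}{7 + T}$)
$-3079516 - r{\left(F{\left(-5 \right)} \right)} = -3079516 - \frac{1}{7 + \sqrt{2} \sqrt{-5}} = -3079516 - \frac{1}{7 + \sqrt{2} i \sqrt{5}} = -3079516 - \frac{1}{7 + i \sqrt{10}}$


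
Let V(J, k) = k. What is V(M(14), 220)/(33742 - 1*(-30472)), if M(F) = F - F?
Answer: 110/32107 ≈ 0.0034260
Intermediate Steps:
M(F) = 0
V(M(14), 220)/(33742 - 1*(-30472)) = 220/(33742 - 1*(-30472)) = 220/(33742 + 30472) = 220/64214 = 220*(1/64214) = 110/32107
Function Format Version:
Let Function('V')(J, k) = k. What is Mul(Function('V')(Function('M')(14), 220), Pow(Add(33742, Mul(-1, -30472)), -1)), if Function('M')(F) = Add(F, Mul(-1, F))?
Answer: Rational(110, 32107) ≈ 0.0034260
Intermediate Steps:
Function('M')(F) = 0
Mul(Function('V')(Function('M')(14), 220), Pow(Add(33742, Mul(-1, -30472)), -1)) = Mul(220, Pow(Add(33742, Mul(-1, -30472)), -1)) = Mul(220, Pow(Add(33742, 30472), -1)) = Mul(220, Pow(64214, -1)) = Mul(220, Rational(1, 64214)) = Rational(110, 32107)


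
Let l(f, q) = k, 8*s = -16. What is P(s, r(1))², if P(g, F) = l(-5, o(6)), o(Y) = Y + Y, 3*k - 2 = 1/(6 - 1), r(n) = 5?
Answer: 121/225 ≈ 0.53778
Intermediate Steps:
s = -2 (s = (⅛)*(-16) = -2)
k = 11/15 (k = ⅔ + 1/(3*(6 - 1)) = ⅔ + (⅓)/5 = ⅔ + (⅓)*(⅕) = ⅔ + 1/15 = 11/15 ≈ 0.73333)
o(Y) = 2*Y
l(f, q) = 11/15
P(g, F) = 11/15
P(s, r(1))² = (11/15)² = 121/225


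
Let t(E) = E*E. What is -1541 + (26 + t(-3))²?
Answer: -316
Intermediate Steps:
t(E) = E²
-1541 + (26 + t(-3))² = -1541 + (26 + (-3)²)² = -1541 + (26 + 9)² = -1541 + 35² = -1541 + 1225 = -316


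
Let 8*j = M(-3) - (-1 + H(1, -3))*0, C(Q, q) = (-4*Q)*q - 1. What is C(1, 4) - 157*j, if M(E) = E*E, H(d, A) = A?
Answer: -1549/8 ≈ -193.63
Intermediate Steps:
M(E) = E²
C(Q, q) = -1 - 4*Q*q (C(Q, q) = -4*Q*q - 1 = -1 - 4*Q*q)
j = 9/8 (j = ((-3)² - (-1 - 3)*0)/8 = (9 - (-4)*0)/8 = (9 - 1*0)/8 = (9 + 0)/8 = (⅛)*9 = 9/8 ≈ 1.1250)
C(1, 4) - 157*j = (-1 - 4*1*4) - 157*9/8 = (-1 - 16) - 1413/8 = -17 - 1413/8 = -1549/8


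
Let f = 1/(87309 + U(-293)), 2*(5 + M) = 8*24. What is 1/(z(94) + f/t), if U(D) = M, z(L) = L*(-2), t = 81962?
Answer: -7163478800/1346734014399 ≈ -0.0053191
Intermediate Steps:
z(L) = -2*L
M = 91 (M = -5 + (8*24)/2 = -5 + (1/2)*192 = -5 + 96 = 91)
U(D) = 91
f = 1/87400 (f = 1/(87309 + 91) = 1/87400 ≈ 1.1442e-5)
1/(z(94) + f/t) = 1/(-2*94 + (1/87400)/81962) = 1/(-188 + (1/87400)*(1/81962)) = 1/(-188 + 1/7163478800) = 1/(-1346734014399/7163478800) = -7163478800/1346734014399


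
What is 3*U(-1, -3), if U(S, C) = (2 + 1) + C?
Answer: 0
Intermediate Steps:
U(S, C) = 3 + C
3*U(-1, -3) = 3*(3 - 3) = 3*0 = 0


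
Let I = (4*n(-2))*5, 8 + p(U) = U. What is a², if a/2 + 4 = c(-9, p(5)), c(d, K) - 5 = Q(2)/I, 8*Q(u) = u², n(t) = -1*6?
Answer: 57121/14400 ≈ 3.9667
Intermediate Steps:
p(U) = -8 + U
n(t) = -6
Q(u) = u²/8
I = -120 (I = (4*(-6))*5 = -24*5 = -120)
c(d, K) = 1199/240 (c(d, K) = 5 + ((⅛)*2²)/(-120) = 5 + ((⅛)*4)*(-1/120) = 5 + (½)*(-1/120) = 5 - 1/240 = 1199/240)
a = 239/120 (a = -8 + 2*(1199/240) = -8 + 1199/120 = 239/120 ≈ 1.9917)
a² = (239/120)² = 57121/14400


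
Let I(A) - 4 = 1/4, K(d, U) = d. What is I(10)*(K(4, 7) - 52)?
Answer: -204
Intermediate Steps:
I(A) = 17/4 (I(A) = 4 + 1/4 = 4 + ¼ = 17/4)
I(10)*(K(4, 7) - 52) = 17*(4 - 52)/4 = (17/4)*(-48) = -204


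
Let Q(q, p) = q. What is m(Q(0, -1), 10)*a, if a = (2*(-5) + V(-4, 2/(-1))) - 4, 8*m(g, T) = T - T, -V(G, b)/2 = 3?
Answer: 0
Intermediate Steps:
V(G, b) = -6 (V(G, b) = -2*3 = -6)
m(g, T) = 0 (m(g, T) = (T - T)/8 = (⅛)*0 = 0)
a = -20 (a = (2*(-5) - 6) - 4 = (-10 - 6) - 4 = -16 - 4 = -20)
m(Q(0, -1), 10)*a = 0*(-20) = 0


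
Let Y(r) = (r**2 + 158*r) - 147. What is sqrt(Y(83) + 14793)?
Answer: sqrt(34649) ≈ 186.14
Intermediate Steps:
Y(r) = -147 + r**2 + 158*r
sqrt(Y(83) + 14793) = sqrt((-147 + 83**2 + 158*83) + 14793) = sqrt((-147 + 6889 + 13114) + 14793) = sqrt(19856 + 14793) = sqrt(34649)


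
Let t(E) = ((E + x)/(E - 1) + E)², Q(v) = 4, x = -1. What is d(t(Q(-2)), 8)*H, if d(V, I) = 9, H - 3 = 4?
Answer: 63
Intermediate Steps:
H = 7 (H = 3 + 4 = 7)
t(E) = (1 + E)² (t(E) = ((E - 1)/(E - 1) + E)² = ((-1 + E)/(-1 + E) + E)² = (1 + E)²)
d(t(Q(-2)), 8)*H = 9*7 = 63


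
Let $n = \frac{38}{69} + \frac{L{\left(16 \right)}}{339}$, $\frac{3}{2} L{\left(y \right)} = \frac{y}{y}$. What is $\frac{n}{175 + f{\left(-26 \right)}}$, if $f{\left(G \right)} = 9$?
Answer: $\frac{1616}{537993} \approx 0.0030038$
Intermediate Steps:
$L{\left(y \right)} = \frac{2}{3}$ ($L{\left(y \right)} = \frac{2 \frac{y}{y}}{3} = \frac{2}{3} \cdot 1 = \frac{2}{3}$)
$n = \frac{12928}{23391}$ ($n = \frac{38}{69} + \frac{2}{3 \cdot 339} = 38 \cdot \frac{1}{69} + \frac{2}{3} \cdot \frac{1}{339} = \frac{38}{69} + \frac{2}{1017} = \frac{12928}{23391} \approx 0.55269$)
$\frac{n}{175 + f{\left(-26 \right)}} = \frac{12928}{23391 \left(175 + 9\right)} = \frac{12928}{23391 \cdot 184} = \frac{12928}{23391} \cdot \frac{1}{184} = \frac{1616}{537993}$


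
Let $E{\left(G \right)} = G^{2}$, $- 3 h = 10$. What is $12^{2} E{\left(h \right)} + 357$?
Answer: $1957$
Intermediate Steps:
$h = - \frac{10}{3}$ ($h = \left(- \frac{1}{3}\right) 10 = - \frac{10}{3} \approx -3.3333$)
$12^{2} E{\left(h \right)} + 357 = 12^{2} \left(- \frac{10}{3}\right)^{2} + 357 = 144 \cdot \frac{100}{9} + 357 = 1600 + 357 = 1957$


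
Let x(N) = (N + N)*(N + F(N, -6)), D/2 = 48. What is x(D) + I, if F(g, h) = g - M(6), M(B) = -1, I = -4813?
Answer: 32243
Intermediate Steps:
F(g, h) = 1 + g (F(g, h) = g - 1*(-1) = g + 1 = 1 + g)
D = 96 (D = 2*48 = 96)
x(N) = 2*N*(1 + 2*N) (x(N) = (N + N)*(N + (1 + N)) = (2*N)*(1 + 2*N) = 2*N*(1 + 2*N))
x(D) + I = 2*96*(1 + 2*96) - 4813 = 2*96*(1 + 192) - 4813 = 2*96*193 - 4813 = 37056 - 4813 = 32243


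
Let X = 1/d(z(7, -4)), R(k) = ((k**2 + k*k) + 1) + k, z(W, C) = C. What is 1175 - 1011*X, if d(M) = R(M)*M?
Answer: 137311/116 ≈ 1183.7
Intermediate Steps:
R(k) = 1 + k + 2*k**2 (R(k) = ((k**2 + k**2) + 1) + k = (2*k**2 + 1) + k = (1 + 2*k**2) + k = 1 + k + 2*k**2)
d(M) = M*(1 + M + 2*M**2) (d(M) = (1 + M + 2*M**2)*M = M*(1 + M + 2*M**2))
X = -1/116 (X = 1/(-4*(1 - 4 + 2*(-4)**2)) = 1/(-4*(1 - 4 + 2*16)) = 1/(-4*(1 - 4 + 32)) = 1/(-4*29) = 1/(-116) = -1/116 ≈ -0.0086207)
1175 - 1011*X = 1175 - 1011*(-1/116) = 1175 + 1011/116 = 137311/116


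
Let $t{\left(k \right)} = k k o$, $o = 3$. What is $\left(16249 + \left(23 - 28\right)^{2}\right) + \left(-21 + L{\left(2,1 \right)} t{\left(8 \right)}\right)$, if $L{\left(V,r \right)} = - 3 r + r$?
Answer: $15869$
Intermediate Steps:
$L{\left(V,r \right)} = - 2 r$
$t{\left(k \right)} = 3 k^{2}$ ($t{\left(k \right)} = k k 3 = k 3 k = 3 k^{2}$)
$\left(16249 + \left(23 - 28\right)^{2}\right) + \left(-21 + L{\left(2,1 \right)} t{\left(8 \right)}\right) = \left(16249 + \left(23 - 28\right)^{2}\right) + \left(-21 + \left(-2\right) 1 \cdot 3 \cdot 8^{2}\right) = \left(16249 + \left(-5\right)^{2}\right) - \left(21 + 2 \cdot 3 \cdot 64\right) = \left(16249 + 25\right) - 405 = 16274 - 405 = 15869$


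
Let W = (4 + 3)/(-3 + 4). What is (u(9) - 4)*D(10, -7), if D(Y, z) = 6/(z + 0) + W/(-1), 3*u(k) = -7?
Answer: 1045/21 ≈ 49.762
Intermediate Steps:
W = 7 (W = 7/1 = 7*1 = 7)
u(k) = -7/3 (u(k) = (⅓)*(-7) = -7/3)
D(Y, z) = -7 + 6/z (D(Y, z) = 6/(z + 0) + 7/(-1) = 6/z + 7*(-1) = 6/z - 7 = -7 + 6/z)
(u(9) - 4)*D(10, -7) = (-7/3 - 4)*(-7 + 6/(-7)) = -19*(-7 + 6*(-⅐))/3 = -19*(-7 - 6/7)/3 = -19/3*(-55/7) = 1045/21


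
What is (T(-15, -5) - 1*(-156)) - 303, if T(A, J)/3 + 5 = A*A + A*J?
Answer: 738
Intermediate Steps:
T(A, J) = -15 + 3*A² + 3*A*J (T(A, J) = -15 + 3*(A*A + A*J) = -15 + 3*(A² + A*J) = -15 + (3*A² + 3*A*J) = -15 + 3*A² + 3*A*J)
(T(-15, -5) - 1*(-156)) - 303 = ((-15 + 3*(-15)² + 3*(-15)*(-5)) - 1*(-156)) - 303 = ((-15 + 3*225 + 225) + 156) - 303 = ((-15 + 675 + 225) + 156) - 303 = (885 + 156) - 303 = 1041 - 303 = 738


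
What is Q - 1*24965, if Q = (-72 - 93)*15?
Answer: -27440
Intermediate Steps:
Q = -2475 (Q = -165*15 = -2475)
Q - 1*24965 = -2475 - 1*24965 = -2475 - 24965 = -27440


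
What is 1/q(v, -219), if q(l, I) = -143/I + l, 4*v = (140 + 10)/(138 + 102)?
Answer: 7008/5671 ≈ 1.2358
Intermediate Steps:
v = 5/32 (v = ((140 + 10)/(138 + 102))/4 = (150/240)/4 = (150*(1/240))/4 = (¼)*(5/8) = 5/32 ≈ 0.15625)
q(l, I) = l - 143/I
1/q(v, -219) = 1/(5/32 - 143/(-219)) = 1/(5/32 - 143*(-1/219)) = 1/(5/32 + 143/219) = 1/(5671/7008) = 7008/5671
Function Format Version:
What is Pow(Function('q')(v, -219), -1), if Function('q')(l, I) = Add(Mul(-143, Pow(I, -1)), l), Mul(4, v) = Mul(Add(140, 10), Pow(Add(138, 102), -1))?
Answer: Rational(7008, 5671) ≈ 1.2358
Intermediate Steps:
v = Rational(5, 32) (v = Mul(Rational(1, 4), Mul(Add(140, 10), Pow(Add(138, 102), -1))) = Mul(Rational(1, 4), Mul(150, Pow(240, -1))) = Mul(Rational(1, 4), Mul(150, Rational(1, 240))) = Mul(Rational(1, 4), Rational(5, 8)) = Rational(5, 32) ≈ 0.15625)
Function('q')(l, I) = Add(l, Mul(-143, Pow(I, -1)))
Pow(Function('q')(v, -219), -1) = Pow(Add(Rational(5, 32), Mul(-143, Pow(-219, -1))), -1) = Pow(Add(Rational(5, 32), Mul(-143, Rational(-1, 219))), -1) = Pow(Add(Rational(5, 32), Rational(143, 219)), -1) = Pow(Rational(5671, 7008), -1) = Rational(7008, 5671)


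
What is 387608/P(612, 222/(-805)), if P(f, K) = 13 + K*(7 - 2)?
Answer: 62404888/1871 ≈ 33354.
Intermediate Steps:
P(f, K) = 13 + 5*K (P(f, K) = 13 + K*5 = 13 + 5*K)
387608/P(612, 222/(-805)) = 387608/(13 + 5*(222/(-805))) = 387608/(13 + 5*(222*(-1/805))) = 387608/(13 + 5*(-222/805)) = 387608/(13 - 222/161) = 387608/(1871/161) = 387608*(161/1871) = 62404888/1871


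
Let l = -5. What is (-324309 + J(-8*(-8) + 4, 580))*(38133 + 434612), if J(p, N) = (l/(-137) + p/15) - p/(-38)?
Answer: -1197216936700694/7809 ≈ -1.5331e+11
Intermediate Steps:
J(p, N) = 5/137 + 53*p/570 (J(p, N) = (-5/(-137) + p/15) - p/(-38) = (-5*(-1/137) + p*(1/15)) - p*(-1)/38 = (5/137 + p/15) - (-1)*p/38 = (5/137 + p/15) + p/38 = 5/137 + 53*p/570)
(-324309 + J(-8*(-8) + 4, 580))*(38133 + 434612) = (-324309 + (5/137 + 53*(-8*(-8) + 4)/570))*(38133 + 434612) = (-324309 + (5/137 + 53*(64 + 4)/570))*472745 = (-324309 + (5/137 + (53/570)*68))*472745 = (-324309 + (5/137 + 1802/285))*472745 = (-324309 + 248299/39045)*472745 = -12662396606/39045*472745 = -1197216936700694/7809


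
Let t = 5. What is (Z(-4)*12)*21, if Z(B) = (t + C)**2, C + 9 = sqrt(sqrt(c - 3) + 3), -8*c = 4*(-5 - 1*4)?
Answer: 63*(-8 + sqrt(2)*sqrt(6 + sqrt(6)))**2 ≈ 952.91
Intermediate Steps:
c = 9/2 (c = -(-5 - 1*4)/2 = -(-5 - 4)/2 = -(-9)/2 = -1/8*(-36) = 9/2 ≈ 4.5000)
C = -9 + sqrt(3 + sqrt(6)/2) (C = -9 + sqrt(sqrt(9/2 - 3) + 3) = -9 + sqrt(sqrt(3/2) + 3) = -9 + sqrt(sqrt(6)/2 + 3) = -9 + sqrt(3 + sqrt(6)/2) ≈ -6.9446)
Z(B) = (-4 + sqrt(12 + 2*sqrt(6))/2)**2 (Z(B) = (5 + (-9 + sqrt(12 + 2*sqrt(6))/2))**2 = (-4 + sqrt(12 + 2*sqrt(6))/2)**2)
(Z(-4)*12)*21 = (((-8 + sqrt(2)*sqrt(6 + sqrt(6)))**2/4)*12)*21 = (3*(-8 + sqrt(2)*sqrt(6 + sqrt(6)))**2)*21 = 63*(-8 + sqrt(2)*sqrt(6 + sqrt(6)))**2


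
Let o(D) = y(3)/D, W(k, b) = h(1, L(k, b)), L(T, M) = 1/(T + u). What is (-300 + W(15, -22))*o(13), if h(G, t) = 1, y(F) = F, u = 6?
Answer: -69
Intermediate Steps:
L(T, M) = 1/(6 + T) (L(T, M) = 1/(T + 6) = 1/(6 + T))
W(k, b) = 1
o(D) = 3/D
(-300 + W(15, -22))*o(13) = (-300 + 1)*(3/13) = -897/13 = -299*3/13 = -69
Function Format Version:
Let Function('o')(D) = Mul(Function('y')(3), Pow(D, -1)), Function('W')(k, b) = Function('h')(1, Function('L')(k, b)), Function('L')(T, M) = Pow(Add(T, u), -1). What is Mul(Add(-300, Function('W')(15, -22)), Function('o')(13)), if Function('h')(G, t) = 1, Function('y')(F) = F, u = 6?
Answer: -69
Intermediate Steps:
Function('L')(T, M) = Pow(Add(6, T), -1) (Function('L')(T, M) = Pow(Add(T, 6), -1) = Pow(Add(6, T), -1))
Function('W')(k, b) = 1
Function('o')(D) = Mul(3, Pow(D, -1))
Mul(Add(-300, Function('W')(15, -22)), Function('o')(13)) = Mul(Add(-300, 1), Mul(3, Pow(13, -1))) = Mul(-299, Mul(3, Rational(1, 13))) = Mul(-299, Rational(3, 13)) = -69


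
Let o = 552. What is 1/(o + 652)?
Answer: 1/1204 ≈ 0.00083056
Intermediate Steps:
1/(o + 652) = 1/(552 + 652) = 1/1204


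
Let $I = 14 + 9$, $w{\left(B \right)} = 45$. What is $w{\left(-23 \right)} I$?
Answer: $1035$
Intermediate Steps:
$I = 23$
$w{\left(-23 \right)} I = 45 \cdot 23 = 1035$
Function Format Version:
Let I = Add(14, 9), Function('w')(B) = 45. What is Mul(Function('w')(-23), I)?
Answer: 1035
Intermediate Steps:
I = 23
Mul(Function('w')(-23), I) = Mul(45, 23) = 1035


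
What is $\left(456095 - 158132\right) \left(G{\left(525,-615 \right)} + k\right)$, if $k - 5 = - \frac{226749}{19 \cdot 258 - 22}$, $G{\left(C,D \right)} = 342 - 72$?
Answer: $\frac{332303533713}{4880} \approx 6.8095 \cdot 10^{7}$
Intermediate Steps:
$G{\left(C,D \right)} = 270$ ($G{\left(C,D \right)} = 342 - 72 = 270$)
$k = - \frac{202349}{4880}$ ($k = 5 - \frac{226749}{19 \cdot 258 - 22} = 5 - \frac{226749}{4902 - 22} = 5 - \frac{226749}{4880} = - \frac{202349}{4880} \approx -41.465$)
$\left(456095 - 158132\right) \left(G{\left(525,-615 \right)} + k\right) = \left(456095 - 158132\right) \left(270 - \frac{202349}{4880}\right) = 297963 \cdot \frac{1115251}{4880} = \frac{332303533713}{4880}$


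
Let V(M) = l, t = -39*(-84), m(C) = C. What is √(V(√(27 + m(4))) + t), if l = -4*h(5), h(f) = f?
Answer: 2*√814 ≈ 57.061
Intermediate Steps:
l = -20 (l = -4*5 = -20)
t = 3276
V(M) = -20
√(V(√(27 + m(4))) + t) = √(-20 + 3276) = √3256 = 2*√814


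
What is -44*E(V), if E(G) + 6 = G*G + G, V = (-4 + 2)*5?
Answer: -3696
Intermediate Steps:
V = -10 (V = -2*5 = -10)
E(G) = -6 + G + G² (E(G) = -6 + (G*G + G) = -6 + (G² + G) = -6 + (G + G²) = -6 + G + G²)
-44*E(V) = -44*(-6 - 10 + (-10)²) = -44*(-6 - 10 + 100) = -44*84 = -3696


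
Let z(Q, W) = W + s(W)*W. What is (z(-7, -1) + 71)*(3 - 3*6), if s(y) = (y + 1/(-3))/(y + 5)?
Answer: -1055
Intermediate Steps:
s(y) = (-⅓ + y)/(5 + y) (s(y) = (y - ⅓)/(5 + y) = (-⅓ + y)/(5 + y))
z(Q, W) = W + W*(-⅓ + W)/(5 + W) (z(Q, W) = W + ((-⅓ + W)/(5 + W))*W = W + W*(-⅓ + W)/(5 + W))
(z(-7, -1) + 71)*(3 - 3*6) = ((⅔)*(-1)*(7 + 3*(-1))/(5 - 1) + 71)*(3 - 3*6) = ((⅔)*(-1)*(7 - 3)/4 + 71)*(3 - 18) = ((⅔)*(-1)*(¼)*4 + 71)*(-15) = (-⅔ + 71)*(-15) = (211/3)*(-15) = -1055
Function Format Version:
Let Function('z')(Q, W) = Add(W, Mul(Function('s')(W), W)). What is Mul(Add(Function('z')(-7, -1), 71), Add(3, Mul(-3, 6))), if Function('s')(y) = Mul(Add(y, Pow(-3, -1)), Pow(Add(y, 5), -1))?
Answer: -1055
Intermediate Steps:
Function('s')(y) = Mul(Pow(Add(5, y), -1), Add(Rational(-1, 3), y)) (Function('s')(y) = Mul(Add(y, Rational(-1, 3)), Pow(Add(5, y), -1)) = Mul(Add(Rational(-1, 3), y), Pow(Add(5, y), -1)) = Mul(Pow(Add(5, y), -1), Add(Rational(-1, 3), y)))
Function('z')(Q, W) = Add(W, Mul(W, Pow(Add(5, W), -1), Add(Rational(-1, 3), W))) (Function('z')(Q, W) = Add(W, Mul(Mul(Pow(Add(5, W), -1), Add(Rational(-1, 3), W)), W)) = Add(W, Mul(W, Pow(Add(5, W), -1), Add(Rational(-1, 3), W))))
Mul(Add(Function('z')(-7, -1), 71), Add(3, Mul(-3, 6))) = Mul(Add(Mul(Rational(2, 3), -1, Pow(Add(5, -1), -1), Add(7, Mul(3, -1))), 71), Add(3, Mul(-3, 6))) = Mul(Add(Mul(Rational(2, 3), -1, Pow(4, -1), Add(7, -3)), 71), Add(3, -18)) = Mul(Add(Mul(Rational(2, 3), -1, Rational(1, 4), 4), 71), -15) = Mul(Add(Rational(-2, 3), 71), -15) = Mul(Rational(211, 3), -15) = -1055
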